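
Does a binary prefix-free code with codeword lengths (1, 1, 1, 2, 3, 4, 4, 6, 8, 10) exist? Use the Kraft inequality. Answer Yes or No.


Kraft sum = sum(2^(-l_i)) = 2.0205, need <= 1. Result: violated (a binary prefix-free code with these lengths cannot exist)

No


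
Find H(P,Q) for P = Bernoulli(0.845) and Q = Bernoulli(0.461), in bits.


H(P,Q) = -p*log2(q) - (1-p)*log2(1-q). -0.845*log2(0.461) = 0.944001; -0.155*log2(0.539) = 0.138205. H(P,Q) = 0.944001 + 0.138205 = 1.0822

1.0822 bits


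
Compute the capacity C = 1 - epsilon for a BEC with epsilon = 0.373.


C = 1 - epsilon = 1 - 0.373 = 0.627

0.627 bits


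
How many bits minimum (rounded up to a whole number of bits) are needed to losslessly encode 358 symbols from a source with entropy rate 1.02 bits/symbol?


Minimum bits >= n * H = 358 * 1.02 = 365.16, rounded up to a whole number of bits = 366

366 bits


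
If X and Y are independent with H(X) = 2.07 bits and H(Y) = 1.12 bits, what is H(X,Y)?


For independent variables, H(X,Y) = H(X) + H(Y) = 2.07 + 1.12 = 3.19

3.19 bits


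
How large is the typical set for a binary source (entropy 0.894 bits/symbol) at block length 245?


log2|A_typical| = nH = 245 * 0.894 = 219.03, so |A_typical| ~ 2^219.03 = 8.602e+65

8.602e+65


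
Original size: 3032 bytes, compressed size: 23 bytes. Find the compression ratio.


Ratio = original / compressed = 3032 / 23 = 131.8261

131.8261


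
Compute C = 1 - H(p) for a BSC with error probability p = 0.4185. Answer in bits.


H(p) = -p*log2(p) - (1-p)*log2(1-p) = -0.4185*log2(0.4185) - 0.5815*log2(0.5815) = 0.525929 + 0.454820 = 0.9807. C = 1 - H(p) = 1 - 0.9807 = 0.0193

0.0193 bits


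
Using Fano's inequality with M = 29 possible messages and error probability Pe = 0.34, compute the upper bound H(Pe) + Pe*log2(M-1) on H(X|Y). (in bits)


H(Pe) = -Pe*log2(Pe) - (1-Pe)*log2(1-Pe) = -0.34*log2(0.34) - 0.66*log2(0.66) = 0.529174 + 0.395645 = 0.9248. Pe*log2(M-1) = 0.34*log2(28) = 1.634501. Bound = H(Pe) + Pe*log2(M-1) = 0.529174 + 0.395645 + 1.634501 = 2.5593

2.5593 bits


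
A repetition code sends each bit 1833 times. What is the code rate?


Rate = k/n = 1/1833

1/1833


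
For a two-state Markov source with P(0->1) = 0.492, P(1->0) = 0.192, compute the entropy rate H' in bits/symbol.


Stationary distribution: pi_0 = p10/(p01+p10) = 0.2807, pi_1 = 0.7193. Entropy rate H' = pi_0*H(p01) + pi_1*H(p10) = 0.2807*0.9998 + 0.7193*0.7056 = 0.7882

0.7882 bits/symbol


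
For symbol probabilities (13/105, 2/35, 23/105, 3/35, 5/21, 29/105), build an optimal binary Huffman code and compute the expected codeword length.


Huffman construction (repeatedly merge the two least-probable nodes; each merge adds 1 bit to every symbol beneath it): 2/35 + 3/35 = 1/7; 13/105 + 1/7 = 4/15; 23/105 + 5/21 = 16/35; 4/15 + 29/105 = 19/35; 16/35 + 19/35 = 1. Resulting codeword lengths (in the order the probabilities were given): (3, 4, 2, 4, 2, 2). L_avg = sum(p_i * l_i) = 13/105*3 + 2/35*4 + 23/105*2 + 3/35*4 + 5/21*2 + 29/105*2 = 253/105 = 2.4095

2.4095 bits


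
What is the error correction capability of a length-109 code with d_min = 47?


Correction capability = floor((d-1)/2) = floor((47-1)/2) = 23

23 errors


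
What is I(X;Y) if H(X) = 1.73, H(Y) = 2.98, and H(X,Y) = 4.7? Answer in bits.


I(X;Y) = H(X) + H(Y) - H(X,Y) = 1.73 + 2.98 - 4.7 = 0.01

0.01 bits


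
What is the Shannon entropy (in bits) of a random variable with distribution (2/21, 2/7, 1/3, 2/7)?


H = -sum(p_i * log2(p_i)). Terms: -(2/21)*log2(2/21) = 0.323078; -(2/7)*log2(2/7) = 0.516387; -(1/3)*log2(1/3) = 0.528321; -(2/7)*log2(2/7) = 0.516387. H = 0.323078 + 0.516387 + 0.528321 + 0.516387 = 1.8842

1.8842 bits


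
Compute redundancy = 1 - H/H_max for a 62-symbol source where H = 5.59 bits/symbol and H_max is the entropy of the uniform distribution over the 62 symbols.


H_max = log2(K) = log2(62) = 5.9542 bits/symbol. Redundancy = 1 - H/H_max = 1 - 5.59/5.9542 = 1 - 0.9388 = 0.0612

0.0612


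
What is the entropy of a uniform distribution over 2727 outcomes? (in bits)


H = log2(n) = log2(2727) = 11.4131

11.4131 bits


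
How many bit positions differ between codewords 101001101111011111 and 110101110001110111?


Count differing positions: . ^ ^ ^ . . . ^ ^ ^ ^ . ^ . ^ . . . = 9 differences

9


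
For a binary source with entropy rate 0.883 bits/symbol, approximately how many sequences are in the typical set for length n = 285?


log2|A_typical| = nH = 285 * 0.883 = 251.655, so |A_typical| ~ 2^251.655 = 5.698e+75

5.698e+75


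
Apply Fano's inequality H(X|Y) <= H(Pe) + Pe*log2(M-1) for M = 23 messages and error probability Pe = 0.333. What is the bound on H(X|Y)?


H(Pe) = -Pe*log2(Pe) - (1-Pe)*log2(1-Pe) = -0.333*log2(0.333) - 0.667*log2(0.667) = 0.528273 + 0.389689 = 0.918. Pe*log2(M-1) = 0.333*log2(22) = 1.484991. Bound = H(Pe) + Pe*log2(M-1) = 0.528273 + 0.389689 + 1.484991 = 2.403

2.403 bits


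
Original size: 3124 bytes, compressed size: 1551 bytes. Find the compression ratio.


Ratio = original / compressed = 3124 / 1551 = 2.0142

2.0142


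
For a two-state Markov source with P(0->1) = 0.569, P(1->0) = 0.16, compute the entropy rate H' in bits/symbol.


Stationary distribution: pi_0 = p10/(p01+p10) = 0.2195, pi_1 = 0.7805. Entropy rate H' = pi_0*H(p01) + pi_1*H(p10) = 0.2195*0.9862 + 0.7805*0.6343 = 0.7115

0.7115 bits/symbol


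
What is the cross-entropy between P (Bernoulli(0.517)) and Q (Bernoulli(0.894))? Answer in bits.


H(P,Q) = -p*log2(q) - (1-p)*log2(1-q). -0.517*log2(0.894) = 0.083575; -0.483*log2(0.106) = 1.563888. H(P,Q) = 0.083575 + 1.563888 = 1.6475

1.6475 bits


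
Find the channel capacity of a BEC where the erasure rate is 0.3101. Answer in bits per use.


C = 1 - epsilon = 1 - 0.3101 = 0.6899

0.6899 bits


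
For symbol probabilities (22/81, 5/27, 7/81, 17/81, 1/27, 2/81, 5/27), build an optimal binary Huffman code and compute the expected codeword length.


Huffman construction (repeatedly merge the two least-probable nodes; each merge adds 1 bit to every symbol beneath it): 2/81 + 1/27 = 5/81; 5/81 + 7/81 = 4/27; 4/27 + 5/27 = 1/3; 5/27 + 17/81 = 32/81; 22/81 + 1/3 = 49/81; 32/81 + 49/81 = 1. Resulting codeword lengths (in the order the probabilities were given): (2, 3, 4, 2, 5, 5, 2). L_avg = sum(p_i * l_i) = 22/81*2 + 5/27*3 + 7/81*4 + 17/81*2 + 1/27*5 + 2/81*5 + 5/27*2 = 206/81 = 2.5432

2.5432 bits


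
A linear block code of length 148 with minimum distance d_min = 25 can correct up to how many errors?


Correction capability = floor((d-1)/2) = floor((25-1)/2) = 12

12 errors


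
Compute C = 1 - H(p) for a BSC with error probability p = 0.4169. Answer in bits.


H(p) = -p*log2(p) - (1-p)*log2(1-p) = -0.4169*log2(0.4169) - 0.5831*log2(0.5831) = 0.526222 + 0.453760 = 0.98. C = 1 - H(p) = 1 - 0.98 = 0.02

0.02 bits


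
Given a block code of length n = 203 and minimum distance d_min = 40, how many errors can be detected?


Detection capability = d_min - 1 = 40 - 1 = 39

39 errors


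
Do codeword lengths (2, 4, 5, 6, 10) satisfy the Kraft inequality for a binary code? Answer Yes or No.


Kraft sum = sum(2^(-l_i)) = 0.3604, need <= 1. Result: satisfied (a binary prefix-free code with these lengths exists)

Yes


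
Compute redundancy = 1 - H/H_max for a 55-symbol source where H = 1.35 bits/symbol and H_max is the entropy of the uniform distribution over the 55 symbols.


H_max = log2(K) = log2(55) = 5.7814 bits/symbol. Redundancy = 1 - H/H_max = 1 - 1.35/5.7814 = 1 - 0.2335 = 0.7665

0.7665


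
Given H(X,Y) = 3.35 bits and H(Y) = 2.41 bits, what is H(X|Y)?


H(X|Y) = H(X,Y) - H(Y) = 3.35 - 2.41 = 0.94

0.94 bits


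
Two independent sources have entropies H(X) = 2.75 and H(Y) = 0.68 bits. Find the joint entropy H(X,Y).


For independent variables, H(X,Y) = H(X) + H(Y) = 2.75 + 0.68 = 3.43

3.43 bits


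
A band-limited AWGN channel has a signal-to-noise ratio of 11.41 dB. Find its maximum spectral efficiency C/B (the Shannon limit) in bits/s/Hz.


SNR_linear = 10^(11.41/10) = 13.8357; C/B = log2(1 + SNR_linear) = log2(1 + 13.8357) = 3.891

3.891 bits/s/Hz


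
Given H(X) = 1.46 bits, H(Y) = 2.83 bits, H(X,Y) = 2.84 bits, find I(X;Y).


I(X;Y) = H(X) + H(Y) - H(X,Y) = 1.46 + 2.83 - 2.84 = 1.45

1.45 bits


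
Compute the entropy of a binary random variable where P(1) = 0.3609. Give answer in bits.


H = -p*log2(p) - (1-p)*log2(1-p). -0.3609*log2(0.3609) = 0.530642; -0.6391*log2(0.6391) = 0.412786. H = 0.530642 + 0.412786 = 0.9434

0.9434 bits


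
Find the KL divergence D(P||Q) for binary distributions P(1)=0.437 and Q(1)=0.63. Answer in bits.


KL = p*log2(p/q) + (1-p)*log2((1-p)/(1-q)) = 0.437*log2(0.437/0.63) + 0.563*log2(0.563/0.37) = 0.1103

0.1103 bits


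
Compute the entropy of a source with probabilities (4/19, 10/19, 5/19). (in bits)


H = -sum(p_i * log2(p_i)). Terms: -(4/19)*log2(4/19) = 0.473248; -(10/19)*log2(10/19) = 0.487368; -(5/19)*log2(5/19) = 0.506842. H = 0.473248 + 0.487368 + 0.506842 = 1.4675

1.4675 bits


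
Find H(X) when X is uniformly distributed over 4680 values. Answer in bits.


H = log2(n) = log2(4680) = 12.1923

12.1923 bits


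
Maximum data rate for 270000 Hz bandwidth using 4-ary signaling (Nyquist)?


Rate = 2 * B * log2(M) = 2 * 270000 * 2.0 = 1080000.0

1080000.0 bps


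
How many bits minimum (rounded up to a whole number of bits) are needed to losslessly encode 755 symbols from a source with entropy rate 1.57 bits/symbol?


Minimum bits >= n * H = 755 * 1.57 = 1185.35, rounded up to a whole number of bits = 1186

1186 bits


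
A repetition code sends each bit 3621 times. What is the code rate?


Rate = k/n = 1/3621

1/3621


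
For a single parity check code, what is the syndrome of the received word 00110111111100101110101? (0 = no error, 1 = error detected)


Syndrome = XOR of all bits = 0 XOR 0 XOR 1 XOR 1 XOR 0 XOR 1 XOR 1 XOR 1 XOR 1 XOR 1 XOR 1 XOR 1 XOR 0 XOR 0 XOR 1 XOR 0 XOR 1 XOR 1 XOR 1 XOR 0 XOR 1 XOR 0 XOR 1 = 1

1


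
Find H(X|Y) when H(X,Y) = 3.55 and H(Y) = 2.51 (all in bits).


H(X|Y) = H(X,Y) - H(Y) = 3.55 - 2.51 = 1.04

1.04 bits


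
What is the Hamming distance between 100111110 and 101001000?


Count differing positions: . . ^ ^ ^ . ^ ^ . = 5 differences

5


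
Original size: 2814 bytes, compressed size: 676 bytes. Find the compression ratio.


Ratio = original / compressed = 2814 / 676 = 4.1627

4.1627


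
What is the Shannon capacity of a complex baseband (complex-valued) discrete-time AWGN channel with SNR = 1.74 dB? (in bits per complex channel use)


SNR_linear = 10^(1.74/10) = 1.4928; C = log2(1 + SNR_linear) = log2(1 + 1.4928) = 1.3178

1.3178 bits/channel use


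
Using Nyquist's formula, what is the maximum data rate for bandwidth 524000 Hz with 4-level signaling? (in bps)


Rate = 2 * B * log2(M) = 2 * 524000 * 2.0 = 2096000.0

2096000.0 bps


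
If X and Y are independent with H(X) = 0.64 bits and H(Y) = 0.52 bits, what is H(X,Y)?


For independent variables, H(X,Y) = H(X) + H(Y) = 0.64 + 0.52 = 1.16

1.16 bits


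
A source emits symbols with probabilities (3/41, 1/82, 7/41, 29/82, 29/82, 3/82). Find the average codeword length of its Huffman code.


Huffman construction (repeatedly merge the two least-probable nodes; each merge adds 1 bit to every symbol beneath it): 1/82 + 3/82 = 2/41; 2/41 + 3/41 = 5/41; 5/41 + 7/41 = 12/41; 12/41 + 29/82 = 53/82; 29/82 + 53/82 = 1. Resulting codeword lengths (in the order the probabilities were given): (4, 5, 3, 2, 1, 5). L_avg = sum(p_i * l_i) = 3/41*4 + 1/82*5 + 7/41*3 + 29/82*2 + 29/82*1 + 3/82*5 = 173/82 = 2.1098

2.1098 bits


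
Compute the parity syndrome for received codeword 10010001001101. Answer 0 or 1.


Syndrome = XOR of all bits = 1 XOR 0 XOR 0 XOR 1 XOR 0 XOR 0 XOR 0 XOR 1 XOR 0 XOR 0 XOR 1 XOR 1 XOR 0 XOR 1 = 0

0


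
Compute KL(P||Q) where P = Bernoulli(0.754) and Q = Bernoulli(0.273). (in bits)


KL = p*log2(p/q) + (1-p)*log2((1-p)/(1-q)) = 0.754*log2(0.754/0.273) + 0.246*log2(0.246/0.727) = 0.7205

0.7205 bits


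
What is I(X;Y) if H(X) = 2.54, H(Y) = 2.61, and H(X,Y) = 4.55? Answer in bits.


I(X;Y) = H(X) + H(Y) - H(X,Y) = 2.54 + 2.61 - 4.55 = 0.6

0.6 bits


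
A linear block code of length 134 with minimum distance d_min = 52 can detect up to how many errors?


Detection capability = d_min - 1 = 52 - 1 = 51

51 errors


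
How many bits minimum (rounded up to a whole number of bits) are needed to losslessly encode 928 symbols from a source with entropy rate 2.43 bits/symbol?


Minimum bits >= n * H = 928 * 2.43 = 2255.04, rounded up to a whole number of bits = 2256

2256 bits


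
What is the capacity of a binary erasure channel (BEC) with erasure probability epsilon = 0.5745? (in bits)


C = 1 - epsilon = 1 - 0.5745 = 0.4255

0.4255 bits


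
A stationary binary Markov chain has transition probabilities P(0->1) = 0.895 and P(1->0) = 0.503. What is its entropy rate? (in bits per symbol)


Stationary distribution: pi_0 = p10/(p01+p10) = 0.3598, pi_1 = 0.6402. Entropy rate H' = pi_0*H(p01) + pi_1*H(p10) = 0.3598*0.4846 + 0.6402*1.0 = 0.8146

0.8146 bits/symbol


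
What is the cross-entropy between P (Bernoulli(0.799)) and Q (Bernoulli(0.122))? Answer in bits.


H(P,Q) = -p*log2(q) - (1-p)*log2(1-q). -0.799*log2(0.122) = 2.425003; -0.201*log2(0.878) = 0.037729. H(P,Q) = 2.425003 + 0.037729 = 2.4627

2.4627 bits


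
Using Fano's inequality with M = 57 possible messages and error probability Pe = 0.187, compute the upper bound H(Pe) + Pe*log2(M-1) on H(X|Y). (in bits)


H(Pe) = -Pe*log2(Pe) - (1-Pe)*log2(1-Pe) = -0.187*log2(0.187) - 0.813*log2(0.813) = 0.452332 + 0.242821 = 0.6952. Pe*log2(M-1) = 0.187*log2(56) = 1.085975. Bound = H(Pe) + Pe*log2(M-1) = 0.452332 + 0.242821 + 1.085975 = 1.7811

1.7811 bits


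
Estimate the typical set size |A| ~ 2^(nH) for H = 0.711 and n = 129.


log2|A_typical| = nH = 129 * 0.711 = 91.719, so |A_typical| ~ 2^91.719 = 4.075e+27

4.075e+27


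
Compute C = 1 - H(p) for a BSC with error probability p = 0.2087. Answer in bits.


H(p) = -p*log2(p) - (1-p)*log2(1-p) = -0.2087*log2(0.2087) - 0.7913*log2(0.7913) = 0.471766 + 0.267225 = 0.739. C = 1 - H(p) = 1 - 0.739 = 0.261

0.261 bits


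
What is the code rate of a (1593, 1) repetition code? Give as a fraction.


Rate = k/n = 1/1593

1/1593


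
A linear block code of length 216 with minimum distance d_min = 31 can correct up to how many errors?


Correction capability = floor((d-1)/2) = floor((31-1)/2) = 15

15 errors


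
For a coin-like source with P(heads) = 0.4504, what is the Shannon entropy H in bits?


H = -p*log2(p) - (1-p)*log2(1-p). -0.4504*log2(0.4504) = 0.518285; -0.5496*log2(0.5496) = 0.474605. H = 0.518285 + 0.474605 = 0.9929

0.9929 bits


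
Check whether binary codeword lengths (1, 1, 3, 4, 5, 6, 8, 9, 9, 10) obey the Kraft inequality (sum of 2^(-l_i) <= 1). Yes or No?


Kraft sum = sum(2^(-l_i)) = 1.2432, need <= 1. Result: violated (a binary prefix-free code with these lengths cannot exist)

No


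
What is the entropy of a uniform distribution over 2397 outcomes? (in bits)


H = log2(n) = log2(2397) = 11.227

11.227 bits


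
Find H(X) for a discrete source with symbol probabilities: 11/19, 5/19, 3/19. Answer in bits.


H = -sum(p_i * log2(p_i)). Terms: -(11/19)*log2(11/19) = 0.456498; -(5/19)*log2(5/19) = 0.506842; -(3/19)*log2(3/19) = 0.420468. H = 0.456498 + 0.506842 + 0.420468 = 1.3838

1.3838 bits


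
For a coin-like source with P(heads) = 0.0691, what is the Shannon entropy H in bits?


H = -p*log2(p) - (1-p)*log2(1-p). -0.0691*log2(0.0691) = 0.266392; -0.9309*log2(0.9309) = 0.096164. H = 0.266392 + 0.096164 = 0.3626

0.3626 bits


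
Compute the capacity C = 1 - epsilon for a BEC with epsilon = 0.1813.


C = 1 - epsilon = 1 - 0.1813 = 0.8187

0.8187 bits


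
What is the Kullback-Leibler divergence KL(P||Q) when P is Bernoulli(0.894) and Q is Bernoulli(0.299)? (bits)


KL = p*log2(p/q) + (1-p)*log2((1-p)/(1-q)) = 0.894*log2(0.894/0.299) + 0.106*log2(0.106/0.701) = 1.1237

1.1237 bits


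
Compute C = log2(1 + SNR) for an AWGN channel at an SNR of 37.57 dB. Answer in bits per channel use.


SNR_linear = 10^(37.57/10) = 5714.7864; C = log2(1 + SNR_linear) = log2(1 + 5714.7864) = 12.4807

12.4807 bits/channel use


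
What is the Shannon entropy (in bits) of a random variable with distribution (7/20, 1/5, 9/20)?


H = -sum(p_i * log2(p_i)). Terms: -(7/20)*log2(7/20) = 0.530101; -(1/5)*log2(1/5) = 0.464386; -(9/20)*log2(9/20) = 0.518401. H = 0.530101 + 0.464386 + 0.518401 = 1.5129

1.5129 bits


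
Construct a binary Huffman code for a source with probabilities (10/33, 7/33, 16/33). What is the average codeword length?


Huffman construction (repeatedly merge the two least-probable nodes; each merge adds 1 bit to every symbol beneath it): 7/33 + 10/33 = 17/33; 16/33 + 17/33 = 1. Resulting codeword lengths (in the order the probabilities were given): (2, 2, 1). L_avg = sum(p_i * l_i) = 10/33*2 + 7/33*2 + 16/33*1 = 50/33 = 1.5152

1.5152 bits


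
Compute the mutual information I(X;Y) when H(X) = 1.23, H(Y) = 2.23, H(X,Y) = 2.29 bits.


I(X;Y) = H(X) + H(Y) - H(X,Y) = 1.23 + 2.23 - 2.29 = 1.17

1.17 bits


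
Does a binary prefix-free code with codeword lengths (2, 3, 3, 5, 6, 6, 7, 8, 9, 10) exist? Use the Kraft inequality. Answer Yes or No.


Kraft sum = sum(2^(-l_i)) = 0.5771, need <= 1. Result: satisfied (a binary prefix-free code with these lengths exists)

Yes


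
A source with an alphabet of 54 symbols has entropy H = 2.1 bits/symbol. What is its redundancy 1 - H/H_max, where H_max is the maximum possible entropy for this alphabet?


H_max = log2(K) = log2(54) = 5.7549 bits/symbol. Redundancy = 1 - H/H_max = 1 - 2.1/5.7549 = 1 - 0.3649 = 0.6351

0.6351


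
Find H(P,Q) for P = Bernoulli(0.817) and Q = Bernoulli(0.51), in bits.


H(P,Q) = -p*log2(q) - (1-p)*log2(1-q). -0.817*log2(0.51) = 0.793659; -0.183*log2(0.49) = 0.188334. H(P,Q) = 0.793659 + 0.188334 = 0.982

0.982 bits


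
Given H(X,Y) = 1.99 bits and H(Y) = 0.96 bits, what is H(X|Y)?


H(X|Y) = H(X,Y) - H(Y) = 1.99 - 0.96 = 1.03

1.03 bits


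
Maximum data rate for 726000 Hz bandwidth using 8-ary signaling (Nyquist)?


Rate = 2 * B * log2(M) = 2 * 726000 * 3.0 = 4356000.0

4356000.0 bps


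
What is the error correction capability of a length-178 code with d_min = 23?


Correction capability = floor((d-1)/2) = floor((23-1)/2) = 11

11 errors


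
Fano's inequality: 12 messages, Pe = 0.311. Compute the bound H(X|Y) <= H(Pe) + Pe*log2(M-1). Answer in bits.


H(Pe) = -Pe*log2(Pe) - (1-Pe)*log2(1-Pe) = -0.311*log2(0.311) - 0.689*log2(0.689) = 0.524039 + 0.370285 = 0.8943. Pe*log2(M-1) = 0.311*log2(11) = 1.075883. Bound = H(Pe) + Pe*log2(M-1) = 0.524039 + 0.370285 + 1.075883 = 1.9702

1.9702 bits


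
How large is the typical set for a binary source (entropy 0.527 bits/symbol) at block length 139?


log2|A_typical| = nH = 139 * 0.527 = 73.253, so |A_typical| ~ 2^73.253 = 1.126e+22

1.126e+22


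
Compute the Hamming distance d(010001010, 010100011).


Count differing positions: . . . ^ . ^ . . ^ = 3 differences

3


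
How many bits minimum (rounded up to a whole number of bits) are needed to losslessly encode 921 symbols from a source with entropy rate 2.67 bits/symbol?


Minimum bits >= n * H = 921 * 2.67 = 2459.07, rounded up to a whole number of bits = 2460

2460 bits


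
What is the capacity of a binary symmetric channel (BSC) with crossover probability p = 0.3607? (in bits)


H(p) = -p*log2(p) - (1-p)*log2(1-p) = -0.3607*log2(0.3607) - 0.6393*log2(0.6393) = 0.530636 + 0.412627 = 0.9433. C = 1 - H(p) = 1 - 0.9433 = 0.0567

0.0567 bits


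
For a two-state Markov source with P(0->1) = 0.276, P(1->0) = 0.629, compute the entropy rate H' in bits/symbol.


Stationary distribution: pi_0 = p10/(p01+p10) = 0.695, pi_1 = 0.305. Entropy rate H' = pi_0*H(p01) + pi_1*H(p10) = 0.695*0.8499 + 0.305*0.9514 = 0.8809

0.8809 bits/symbol


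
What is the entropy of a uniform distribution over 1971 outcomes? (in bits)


H = log2(n) = log2(1971) = 10.9447

10.9447 bits


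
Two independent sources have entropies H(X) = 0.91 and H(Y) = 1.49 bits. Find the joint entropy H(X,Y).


For independent variables, H(X,Y) = H(X) + H(Y) = 0.91 + 1.49 = 2.4

2.4 bits


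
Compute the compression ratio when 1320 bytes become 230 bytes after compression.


Ratio = original / compressed = 1320 / 230 = 5.7391

5.7391


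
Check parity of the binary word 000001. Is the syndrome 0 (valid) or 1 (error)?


Syndrome = XOR of all bits = 0 XOR 0 XOR 0 XOR 0 XOR 0 XOR 1 = 1

1


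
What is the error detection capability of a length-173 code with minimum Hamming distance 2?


Detection capability = d_min - 1 = 2 - 1 = 1

1 errors


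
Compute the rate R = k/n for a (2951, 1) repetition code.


Rate = k/n = 1/2951

1/2951


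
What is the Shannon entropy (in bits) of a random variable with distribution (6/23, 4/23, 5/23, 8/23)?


H = -sum(p_i * log2(p_i)). Terms: -(6/23)*log2(6/23) = 0.505722; -(4/23)*log2(4/23) = 0.438880; -(5/23)*log2(5/23) = 0.478616; -(8/23)*log2(8/23) = 0.529935. H = 0.505722 + 0.438880 + 0.478616 + 0.529935 = 1.9532

1.9532 bits


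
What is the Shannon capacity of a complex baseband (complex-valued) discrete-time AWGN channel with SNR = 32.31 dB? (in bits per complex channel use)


SNR_linear = 10^(32.31/10) = 1702.1585; C = log2(1 + SNR_linear) = log2(1 + 1702.1585) = 10.734

10.734 bits/channel use


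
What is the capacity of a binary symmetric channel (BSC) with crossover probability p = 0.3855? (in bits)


H(p) = -p*log2(p) - (1-p)*log2(1-p) = -0.3855*log2(0.3855) - 0.6145*log2(0.6145) = 0.530139 + 0.431696 = 0.9618. C = 1 - H(p) = 1 - 0.9618 = 0.0382

0.0382 bits


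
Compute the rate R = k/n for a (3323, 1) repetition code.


Rate = k/n = 1/3323

1/3323


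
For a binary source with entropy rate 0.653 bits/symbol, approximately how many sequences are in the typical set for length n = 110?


log2|A_typical| = nH = 110 * 0.653 = 71.83, so |A_typical| ~ 2^71.83 = 4.197e+21

4.197e+21


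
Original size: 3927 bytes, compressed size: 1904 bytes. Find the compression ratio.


Ratio = original / compressed = 3927 / 1904 = 2.0625

2.0625


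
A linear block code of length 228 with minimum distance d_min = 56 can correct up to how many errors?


Correction capability = floor((d-1)/2) = floor((56-1)/2) = 27

27 errors


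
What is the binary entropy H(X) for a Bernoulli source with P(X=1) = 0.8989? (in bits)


H = -p*log2(p) - (1-p)*log2(1-p). -0.8989*log2(0.8989) = 0.138222; -0.1011*log2(0.1011) = 0.334251. H = 0.138222 + 0.334251 = 0.4725

0.4725 bits


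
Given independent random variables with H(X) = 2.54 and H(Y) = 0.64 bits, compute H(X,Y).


For independent variables, H(X,Y) = H(X) + H(Y) = 2.54 + 0.64 = 3.18

3.18 bits


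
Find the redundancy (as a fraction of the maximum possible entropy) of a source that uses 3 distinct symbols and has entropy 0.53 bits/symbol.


H_max = log2(K) = log2(3) = 1.585 bits/symbol. Redundancy = 1 - H/H_max = 1 - 0.53/1.585 = 1 - 0.3344 = 0.6656

0.6656


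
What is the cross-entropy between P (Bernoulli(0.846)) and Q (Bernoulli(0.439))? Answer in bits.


H(P,Q) = -p*log2(q) - (1-p)*log2(1-q). -0.846*log2(0.439) = 1.004800; -0.154*log2(0.561) = 0.128425. H(P,Q) = 1.004800 + 0.128425 = 1.1332

1.1332 bits


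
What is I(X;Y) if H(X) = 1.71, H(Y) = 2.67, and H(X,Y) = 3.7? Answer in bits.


I(X;Y) = H(X) + H(Y) - H(X,Y) = 1.71 + 2.67 - 3.7 = 0.68

0.68 bits


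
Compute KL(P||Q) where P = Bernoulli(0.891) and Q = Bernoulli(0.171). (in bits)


KL = p*log2(p/q) + (1-p)*log2((1-p)/(1-q)) = 0.891*log2(0.891/0.171) + 0.109*log2(0.109/0.829) = 1.8028

1.8028 bits


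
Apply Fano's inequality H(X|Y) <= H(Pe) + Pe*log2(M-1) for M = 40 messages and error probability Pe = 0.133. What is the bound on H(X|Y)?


H(Pe) = -Pe*log2(Pe) - (1-Pe)*log2(1-Pe) = -0.133*log2(0.133) - 0.867*log2(0.867) = 0.387097 + 0.178512 = 0.5656. Pe*log2(M-1) = 0.133*log2(39) = 0.702958. Bound = H(Pe) + Pe*log2(M-1) = 0.387097 + 0.178512 + 0.702958 = 1.2686

1.2686 bits


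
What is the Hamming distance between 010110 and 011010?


Count differing positions: . . ^ ^ . . = 2 differences

2


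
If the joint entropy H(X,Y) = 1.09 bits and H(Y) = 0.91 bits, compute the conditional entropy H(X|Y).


H(X|Y) = H(X,Y) - H(Y) = 1.09 - 0.91 = 0.18

0.18 bits


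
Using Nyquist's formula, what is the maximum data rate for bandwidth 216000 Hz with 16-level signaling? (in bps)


Rate = 2 * B * log2(M) = 2 * 216000 * 4.0 = 1728000.0

1728000.0 bps


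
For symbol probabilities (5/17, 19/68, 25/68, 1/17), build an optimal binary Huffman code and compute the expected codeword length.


Huffman construction (repeatedly merge the two least-probable nodes; each merge adds 1 bit to every symbol beneath it): 1/17 + 19/68 = 23/68; 5/17 + 23/68 = 43/68; 25/68 + 43/68 = 1. Resulting codeword lengths (in the order the probabilities were given): (2, 3, 1, 3). L_avg = sum(p_i * l_i) = 5/17*2 + 19/68*3 + 25/68*1 + 1/17*3 = 67/34 = 1.9706

1.9706 bits


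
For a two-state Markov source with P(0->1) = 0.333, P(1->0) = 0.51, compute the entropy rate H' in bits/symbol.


Stationary distribution: pi_0 = p10/(p01+p10) = 0.605, pi_1 = 0.395. Entropy rate H' = pi_0*H(p01) + pi_1*H(p10) = 0.605*0.918 + 0.395*0.9997 = 0.9503

0.9503 bits/symbol


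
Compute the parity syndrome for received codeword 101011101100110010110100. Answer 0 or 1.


Syndrome = XOR of all bits = 1 XOR 0 XOR 1 XOR 0 XOR 1 XOR 1 XOR 1 XOR 0 XOR 1 XOR 1 XOR 0 XOR 0 XOR 1 XOR 1 XOR 0 XOR 0 XOR 1 XOR 0 XOR 1 XOR 1 XOR 0 XOR 1 XOR 0 XOR 0 = 1

1


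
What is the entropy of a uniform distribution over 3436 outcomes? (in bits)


H = log2(n) = log2(3436) = 11.7465

11.7465 bits


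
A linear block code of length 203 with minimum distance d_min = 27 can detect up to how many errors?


Detection capability = d_min - 1 = 27 - 1 = 26

26 errors


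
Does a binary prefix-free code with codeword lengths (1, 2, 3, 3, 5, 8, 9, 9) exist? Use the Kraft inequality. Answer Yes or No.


Kraft sum = sum(2^(-l_i)) = 1.0391, need <= 1. Result: violated (a binary prefix-free code with these lengths cannot exist)

No


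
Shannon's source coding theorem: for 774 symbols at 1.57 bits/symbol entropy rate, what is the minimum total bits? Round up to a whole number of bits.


Minimum bits >= n * H = 774 * 1.57 = 1215.18, rounded up to a whole number of bits = 1216

1216 bits


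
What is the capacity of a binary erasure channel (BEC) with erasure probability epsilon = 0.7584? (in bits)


C = 1 - epsilon = 1 - 0.7584 = 0.2416

0.2416 bits


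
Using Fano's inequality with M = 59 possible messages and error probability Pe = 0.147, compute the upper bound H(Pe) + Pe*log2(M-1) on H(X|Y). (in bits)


H(Pe) = -Pe*log2(Pe) - (1-Pe)*log2(1-Pe) = -0.147*log2(0.147) - 0.853*log2(0.853) = 0.406618 + 0.195663 = 0.6023. Pe*log2(M-1) = 0.147*log2(58) = 0.861123. Bound = H(Pe) + Pe*log2(M-1) = 0.406618 + 0.195663 + 0.861123 = 1.4634

1.4634 bits


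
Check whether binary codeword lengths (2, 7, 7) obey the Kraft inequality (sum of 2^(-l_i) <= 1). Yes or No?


Kraft sum = sum(2^(-l_i)) = 0.2656, need <= 1. Result: satisfied (a binary prefix-free code with these lengths exists)

Yes


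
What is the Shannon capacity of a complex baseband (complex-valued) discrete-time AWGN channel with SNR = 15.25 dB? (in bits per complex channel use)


SNR_linear = 10^(15.25/10) = 33.4965; C = log2(1 + SNR_linear) = log2(1 + 33.4965) = 5.1084

5.1084 bits/channel use


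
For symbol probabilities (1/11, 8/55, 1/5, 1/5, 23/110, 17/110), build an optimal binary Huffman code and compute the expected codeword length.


Huffman construction (repeatedly merge the two least-probable nodes; each merge adds 1 bit to every symbol beneath it): 1/11 + 8/55 = 13/55; 17/110 + 1/5 = 39/110; 1/5 + 23/110 = 9/22; 13/55 + 39/110 = 13/22; 9/22 + 13/22 = 1. Resulting codeword lengths (in the order the probabilities were given): (3, 3, 3, 2, 2, 3). L_avg = sum(p_i * l_i) = 1/11*3 + 8/55*3 + 1/5*3 + 1/5*2 + 23/110*2 + 17/110*3 = 57/22 = 2.5909

2.5909 bits


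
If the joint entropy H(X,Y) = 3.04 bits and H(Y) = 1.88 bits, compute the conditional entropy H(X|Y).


H(X|Y) = H(X,Y) - H(Y) = 3.04 - 1.88 = 1.16

1.16 bits


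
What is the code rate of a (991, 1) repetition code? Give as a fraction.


Rate = k/n = 1/991

1/991


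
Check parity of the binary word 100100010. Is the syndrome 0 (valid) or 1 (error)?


Syndrome = XOR of all bits = 1 XOR 0 XOR 0 XOR 1 XOR 0 XOR 0 XOR 0 XOR 1 XOR 0 = 1

1


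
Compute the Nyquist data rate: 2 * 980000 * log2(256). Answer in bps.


Rate = 2 * B * log2(M) = 2 * 980000 * 8.0 = 15680000.0

15680000.0 bps


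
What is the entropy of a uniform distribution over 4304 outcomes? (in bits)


H = log2(n) = log2(4304) = 12.0715

12.0715 bits


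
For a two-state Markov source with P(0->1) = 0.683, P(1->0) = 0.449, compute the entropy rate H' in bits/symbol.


Stationary distribution: pi_0 = p10/(p01+p10) = 0.3966, pi_1 = 0.6034. Entropy rate H' = pi_0*H(p01) + pi_1*H(p10) = 0.3966*0.9011 + 0.6034*0.9925 = 0.9562

0.9562 bits/symbol


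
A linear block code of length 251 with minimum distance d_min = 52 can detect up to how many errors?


Detection capability = d_min - 1 = 52 - 1 = 51

51 errors


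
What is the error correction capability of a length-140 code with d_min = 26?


Correction capability = floor((d-1)/2) = floor((26-1)/2) = 12

12 errors


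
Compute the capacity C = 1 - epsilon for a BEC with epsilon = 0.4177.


C = 1 - epsilon = 1 - 0.4177 = 0.5823

0.5823 bits


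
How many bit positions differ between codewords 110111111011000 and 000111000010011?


Count differing positions: ^ ^ . . . . ^ ^ ^ . . ^ . ^ ^ = 8 differences

8


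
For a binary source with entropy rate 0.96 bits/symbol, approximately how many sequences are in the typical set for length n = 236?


log2|A_typical| = nH = 236 * 0.96 = 226.56, so |A_typical| ~ 2^226.56 = 1.590e+68

1.590e+68


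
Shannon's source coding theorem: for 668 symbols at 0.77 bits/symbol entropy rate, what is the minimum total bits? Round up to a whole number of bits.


Minimum bits >= n * H = 668 * 0.77 = 514.36, rounded up to a whole number of bits = 515

515 bits


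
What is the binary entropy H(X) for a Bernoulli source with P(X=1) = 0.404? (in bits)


H = -p*log2(p) - (1-p)*log2(1-p). -0.404*log2(0.404) = 0.528259; -0.596*log2(0.596) = 0.444983. H = 0.528259 + 0.444983 = 0.9732

0.9732 bits


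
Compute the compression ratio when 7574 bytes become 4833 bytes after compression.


Ratio = original / compressed = 7574 / 4833 = 1.5671

1.5671


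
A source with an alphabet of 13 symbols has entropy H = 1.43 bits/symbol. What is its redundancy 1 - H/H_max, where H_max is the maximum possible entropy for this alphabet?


H_max = log2(K) = log2(13) = 3.7004 bits/symbol. Redundancy = 1 - H/H_max = 1 - 1.43/3.7004 = 1 - 0.3864 = 0.6136

0.6136


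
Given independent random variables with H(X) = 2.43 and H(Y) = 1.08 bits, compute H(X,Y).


For independent variables, H(X,Y) = H(X) + H(Y) = 2.43 + 1.08 = 3.51

3.51 bits


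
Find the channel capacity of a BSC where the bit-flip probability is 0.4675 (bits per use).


H(p) = -p*log2(p) - (1-p)*log2(1-p) = -0.4675*log2(0.4675) - 0.5325*log2(0.5325) = 0.512830 + 0.484121 = 0.997. C = 1 - H(p) = 1 - 0.997 = 0.003

0.003 bits


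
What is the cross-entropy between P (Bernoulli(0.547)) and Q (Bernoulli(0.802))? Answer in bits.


H(P,Q) = -p*log2(q) - (1-p)*log2(1-q). -0.547*log2(0.802) = 0.174124; -0.453*log2(0.198) = 1.058402. H(P,Q) = 0.174124 + 1.058402 = 1.2325

1.2325 bits


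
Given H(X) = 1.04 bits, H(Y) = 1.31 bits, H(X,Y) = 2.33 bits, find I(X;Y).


I(X;Y) = H(X) + H(Y) - H(X,Y) = 1.04 + 1.31 - 2.33 = 0.02

0.02 bits


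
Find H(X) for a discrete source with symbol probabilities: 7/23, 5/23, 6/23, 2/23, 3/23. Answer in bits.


H = -sum(p_i * log2(p_i)). Terms: -(7/23)*log2(7/23) = 0.522324; -(5/23)*log2(5/23) = 0.478616; -(6/23)*log2(6/23) = 0.505722; -(2/23)*log2(2/23) = 0.306397; -(3/23)*log2(3/23) = 0.383296. H = 0.522324 + 0.478616 + 0.505722 + 0.306397 + 0.383296 = 2.1964

2.1964 bits


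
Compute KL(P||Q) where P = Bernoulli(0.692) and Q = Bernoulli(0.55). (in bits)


KL = p*log2(p/q) + (1-p)*log2((1-p)/(1-q)) = 0.692*log2(0.692/0.55) + 0.308*log2(0.308/0.45) = 0.0608

0.0608 bits


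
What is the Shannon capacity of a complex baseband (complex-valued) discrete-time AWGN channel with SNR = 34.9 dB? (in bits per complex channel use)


SNR_linear = 10^(34.9/10) = 3090.2954; C = log2(1 + SNR_linear) = log2(1 + 3090.2954) = 11.594

11.594 bits/channel use


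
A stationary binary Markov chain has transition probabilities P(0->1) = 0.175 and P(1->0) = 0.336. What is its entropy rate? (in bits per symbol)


Stationary distribution: pi_0 = p10/(p01+p10) = 0.6575, pi_1 = 0.3425. Entropy rate H' = pi_0*H(p01) + pi_1*H(p10) = 0.6575*0.669 + 0.3425*0.9209 = 0.7553

0.7553 bits/symbol


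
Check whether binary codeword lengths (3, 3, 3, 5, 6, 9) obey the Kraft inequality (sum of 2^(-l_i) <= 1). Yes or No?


Kraft sum = sum(2^(-l_i)) = 0.4238, need <= 1. Result: satisfied (a binary prefix-free code with these lengths exists)

Yes


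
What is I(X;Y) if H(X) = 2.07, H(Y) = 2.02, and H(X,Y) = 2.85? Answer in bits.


I(X;Y) = H(X) + H(Y) - H(X,Y) = 2.07 + 2.02 - 2.85 = 1.24

1.24 bits


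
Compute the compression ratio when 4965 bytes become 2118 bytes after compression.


Ratio = original / compressed = 4965 / 2118 = 2.3442

2.3442


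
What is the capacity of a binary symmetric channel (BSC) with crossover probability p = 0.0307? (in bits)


H(p) = -p*log2(p) - (1-p)*log2(1-p) = -0.0307*log2(0.0307) - 0.9693*log2(0.9693) = 0.154286 + 0.043604 = 0.1979. C = 1 - H(p) = 1 - 0.1979 = 0.8021

0.8021 bits


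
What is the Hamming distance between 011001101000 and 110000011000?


Count differing positions: ^ . ^ . . ^ ^ ^ . . . . = 5 differences

5


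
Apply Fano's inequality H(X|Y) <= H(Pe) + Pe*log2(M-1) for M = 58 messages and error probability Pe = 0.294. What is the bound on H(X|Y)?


H(Pe) = -Pe*log2(Pe) - (1-Pe)*log2(1-Pe) = -0.294*log2(0.294) - 0.706*log2(0.706) = 0.519237 + 0.354595 = 0.8738. Pe*log2(M-1) = 0.294*log2(57) = 1.714870. Bound = H(Pe) + Pe*log2(M-1) = 0.519237 + 0.354595 + 1.714870 = 2.5887

2.5887 bits


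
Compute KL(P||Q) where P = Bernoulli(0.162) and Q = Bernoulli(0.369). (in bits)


KL = p*log2(p/q) + (1-p)*log2((1-p)/(1-q)) = 0.162*log2(0.162/0.369) + 0.838*log2(0.838/0.631) = 0.1506

0.1506 bits


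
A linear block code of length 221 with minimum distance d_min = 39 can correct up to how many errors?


Correction capability = floor((d-1)/2) = floor((39-1)/2) = 19

19 errors


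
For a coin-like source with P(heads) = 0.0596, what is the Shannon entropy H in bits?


H = -p*log2(p) - (1-p)*log2(1-p). -0.0596*log2(0.0596) = 0.242485; -0.9404*log2(0.9404) = 0.083370. H = 0.242485 + 0.083370 = 0.3259

0.3259 bits


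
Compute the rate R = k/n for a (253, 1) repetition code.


Rate = k/n = 1/253

1/253


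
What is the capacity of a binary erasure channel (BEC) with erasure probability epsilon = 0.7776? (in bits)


C = 1 - epsilon = 1 - 0.7776 = 0.2224

0.2224 bits


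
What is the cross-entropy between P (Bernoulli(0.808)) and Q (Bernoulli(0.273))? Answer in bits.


H(P,Q) = -p*log2(q) - (1-p)*log2(1-q). -0.808*log2(0.273) = 1.513406; -0.192*log2(0.727) = 0.088315. H(P,Q) = 1.513406 + 0.088315 = 1.6017

1.6017 bits


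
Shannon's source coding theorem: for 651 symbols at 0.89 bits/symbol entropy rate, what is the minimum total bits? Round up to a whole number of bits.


Minimum bits >= n * H = 651 * 0.89 = 579.39, rounded up to a whole number of bits = 580

580 bits


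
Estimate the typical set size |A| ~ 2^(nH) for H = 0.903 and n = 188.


log2|A_typical| = nH = 188 * 0.903 = 169.764, so |A_typical| ~ 2^169.764 = 1.271e+51

1.271e+51


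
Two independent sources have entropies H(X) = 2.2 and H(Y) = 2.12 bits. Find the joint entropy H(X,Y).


For independent variables, H(X,Y) = H(X) + H(Y) = 2.2 + 2.12 = 4.32

4.32 bits


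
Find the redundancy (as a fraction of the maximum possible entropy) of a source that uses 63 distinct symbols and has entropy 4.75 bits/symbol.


H_max = log2(K) = log2(63) = 5.9773 bits/symbol. Redundancy = 1 - H/H_max = 1 - 4.75/5.9773 = 1 - 0.7947 = 0.2053

0.2053


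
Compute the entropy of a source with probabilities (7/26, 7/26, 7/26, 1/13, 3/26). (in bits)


H = -sum(p_i * log2(p_i)). Terms: -(7/26)*log2(7/26) = 0.509677; -(7/26)*log2(7/26) = 0.509677; -(7/26)*log2(7/26) = 0.509677; -(1/13)*log2(1/13) = 0.284649; -(3/26)*log2(3/26) = 0.359478. H = 0.509677 + 0.509677 + 0.509677 + 0.284649 + 0.359478 = 2.1732

2.1732 bits


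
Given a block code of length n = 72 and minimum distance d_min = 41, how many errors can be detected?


Detection capability = d_min - 1 = 41 - 1 = 40

40 errors


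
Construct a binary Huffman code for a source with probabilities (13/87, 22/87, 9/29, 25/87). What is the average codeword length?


Huffman construction (repeatedly merge the two least-probable nodes; each merge adds 1 bit to every symbol beneath it): 13/87 + 22/87 = 35/87; 25/87 + 9/29 = 52/87; 35/87 + 52/87 = 1. Resulting codeword lengths (in the order the probabilities were given): (2, 2, 2, 2). L_avg = sum(p_i * l_i) = 13/87*2 + 22/87*2 + 9/29*2 + 25/87*2 = 2

2.0 bits


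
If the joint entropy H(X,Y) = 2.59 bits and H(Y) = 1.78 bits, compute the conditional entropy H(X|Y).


H(X|Y) = H(X,Y) - H(Y) = 2.59 - 1.78 = 0.81

0.81 bits


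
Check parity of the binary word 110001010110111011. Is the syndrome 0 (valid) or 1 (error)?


Syndrome = XOR of all bits = 1 XOR 1 XOR 0 XOR 0 XOR 0 XOR 1 XOR 0 XOR 1 XOR 0 XOR 1 XOR 1 XOR 0 XOR 1 XOR 1 XOR 1 XOR 0 XOR 1 XOR 1 = 1

1


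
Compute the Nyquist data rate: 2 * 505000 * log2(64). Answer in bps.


Rate = 2 * B * log2(M) = 2 * 505000 * 6.0 = 6060000.0

6060000.0 bps


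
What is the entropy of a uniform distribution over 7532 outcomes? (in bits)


H = log2(n) = log2(7532) = 12.8788

12.8788 bits


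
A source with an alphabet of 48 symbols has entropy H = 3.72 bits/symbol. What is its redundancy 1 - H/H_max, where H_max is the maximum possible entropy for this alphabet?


H_max = log2(K) = log2(48) = 5.585 bits/symbol. Redundancy = 1 - H/H_max = 1 - 3.72/5.585 = 1 - 0.6661 = 0.3339

0.3339


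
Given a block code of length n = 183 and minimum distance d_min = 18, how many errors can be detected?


Detection capability = d_min - 1 = 18 - 1 = 17

17 errors


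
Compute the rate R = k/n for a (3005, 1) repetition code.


Rate = k/n = 1/3005

1/3005


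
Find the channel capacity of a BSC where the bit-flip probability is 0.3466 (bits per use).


H(p) = -p*log2(p) - (1-p)*log2(1-p) = -0.3466*log2(0.3466) - 0.6534*log2(0.6534) = 0.529832 + 0.401163 = 0.931. C = 1 - H(p) = 1 - 0.931 = 0.069

0.069 bits


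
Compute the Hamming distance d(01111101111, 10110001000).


Count differing positions: ^ ^ . . ^ ^ . . ^ ^ ^ = 7 differences

7
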